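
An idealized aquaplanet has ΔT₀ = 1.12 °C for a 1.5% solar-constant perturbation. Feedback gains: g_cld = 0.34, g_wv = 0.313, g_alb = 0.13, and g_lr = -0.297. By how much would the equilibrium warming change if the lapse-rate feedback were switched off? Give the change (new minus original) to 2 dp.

Original: g = 0.486, ΔT = 1.12/(1−0.486) = 2.1790 °C.
Without lapse-rate: g' = 0.783, ΔT' = 1.12/(1−0.783) = 5.1613 °C.
Change = 5.1613 − 2.1790 = 2.98 °C.

2.98 °C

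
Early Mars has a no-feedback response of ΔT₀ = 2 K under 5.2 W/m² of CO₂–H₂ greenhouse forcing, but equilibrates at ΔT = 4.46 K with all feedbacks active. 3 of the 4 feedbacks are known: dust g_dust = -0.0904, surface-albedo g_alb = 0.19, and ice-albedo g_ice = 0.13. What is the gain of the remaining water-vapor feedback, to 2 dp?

Amplification A = ΔT/ΔT₀ = 4.46/2 = 2.23.
Total gain g = 1 − 1/A = 1 − 1/2.23 = 0.5516.
Known gains sum to -0.0904 + 0.19 + 0.13 = 0.2296.
g_wv = 0.5516 − 0.2296 = 0.32.

0.32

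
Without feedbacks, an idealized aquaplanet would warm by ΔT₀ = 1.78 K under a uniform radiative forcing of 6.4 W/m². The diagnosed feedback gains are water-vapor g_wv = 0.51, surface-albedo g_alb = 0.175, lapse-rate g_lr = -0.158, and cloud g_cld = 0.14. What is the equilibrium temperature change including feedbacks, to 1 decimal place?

Total gain g = 0.51 + 0.175 − 0.158 + 0.14 = 0.667.
Amplification A = 1/(1 − 0.667) = 3.003.
ΔT = 1.78 × 3.003 = 5.3 K.

5.3 K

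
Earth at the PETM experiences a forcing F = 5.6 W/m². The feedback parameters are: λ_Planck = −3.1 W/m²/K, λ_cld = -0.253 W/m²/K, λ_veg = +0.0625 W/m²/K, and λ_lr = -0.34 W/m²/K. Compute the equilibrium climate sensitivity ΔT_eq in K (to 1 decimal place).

Net feedback parameter λ = (−3.1) + (-0.253) + (+0.0625) + (-0.34) = -3.6305 W/m²/K.
ΔT = −F/λ = −5.6/(-3.6305) = 1.5 K.

1.5 K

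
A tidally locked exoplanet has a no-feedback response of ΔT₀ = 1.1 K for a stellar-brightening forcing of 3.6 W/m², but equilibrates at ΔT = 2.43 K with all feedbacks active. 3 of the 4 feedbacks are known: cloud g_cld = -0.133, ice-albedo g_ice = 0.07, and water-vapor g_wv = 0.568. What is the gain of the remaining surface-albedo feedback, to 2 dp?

0.04

Amplification A = ΔT/ΔT₀ = 2.43/1.1 = 2.209.
Total gain g = 1 − 1/A = 1 − 1/2.209 = 0.5473.
Known gains sum to -0.133 + 0.07 + 0.568 = 0.505.
g_alb = 0.5473 − 0.505 = 0.04.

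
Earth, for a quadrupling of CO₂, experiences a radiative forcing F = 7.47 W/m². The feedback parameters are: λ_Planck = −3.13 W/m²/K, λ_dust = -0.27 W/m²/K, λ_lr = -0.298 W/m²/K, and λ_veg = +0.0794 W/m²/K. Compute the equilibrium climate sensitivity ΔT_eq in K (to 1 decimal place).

Net feedback parameter λ = (−3.13) + (-0.27) + (-0.298) + (+0.0794) = -3.6186 W/m²/K.
ΔT = −F/λ = −7.47/(-3.6186) = 2.1 K.

2.1 K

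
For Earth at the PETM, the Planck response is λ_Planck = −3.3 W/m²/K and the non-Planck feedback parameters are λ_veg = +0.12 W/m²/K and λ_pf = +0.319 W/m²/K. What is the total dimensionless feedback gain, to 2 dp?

0.13

Convert to gains: g_veg = 0.12/3.3 = 0.03636; g_pf = 0.319/3.3 = 0.09667.
Total gain g = 0.13303.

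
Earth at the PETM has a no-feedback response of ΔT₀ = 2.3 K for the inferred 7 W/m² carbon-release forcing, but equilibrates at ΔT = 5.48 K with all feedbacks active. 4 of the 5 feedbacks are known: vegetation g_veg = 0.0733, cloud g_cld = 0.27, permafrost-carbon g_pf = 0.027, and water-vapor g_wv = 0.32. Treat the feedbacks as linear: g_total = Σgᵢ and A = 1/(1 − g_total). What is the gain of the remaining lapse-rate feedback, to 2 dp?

Amplification A = ΔT/ΔT₀ = 5.48/2.3 = 2.383.
Total gain g = 1 − 1/A = 1 − 1/2.383 = 0.5804.
Known gains sum to 0.0733 + 0.27 + 0.027 + 0.32 = 0.6903.
g_lr = 0.5804 − 0.6903 = -0.11.

-0.11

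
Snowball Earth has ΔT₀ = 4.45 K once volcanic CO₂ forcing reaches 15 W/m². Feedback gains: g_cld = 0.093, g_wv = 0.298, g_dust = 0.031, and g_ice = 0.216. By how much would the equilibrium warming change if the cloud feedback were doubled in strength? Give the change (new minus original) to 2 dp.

Original: g = 0.638, ΔT = 4.45/(1−0.638) = 12.2928 K.
With doubled cloud: g' = 0.731, ΔT' = 4.45/(1−0.731) = 16.5428 K.
Change = 16.5428 − 12.2928 = 4.25 K.

4.25 K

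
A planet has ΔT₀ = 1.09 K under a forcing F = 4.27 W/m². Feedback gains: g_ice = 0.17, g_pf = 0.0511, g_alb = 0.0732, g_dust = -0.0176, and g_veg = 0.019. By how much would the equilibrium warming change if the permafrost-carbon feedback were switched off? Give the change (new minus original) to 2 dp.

-0.10 K

Original: g = 0.2957, ΔT = 1.09/(1−0.2957) = 1.5476 K.
Without permafrost-carbon: g' = 0.2446, ΔT' = 1.09/(1−0.2446) = 1.4429 K.
Change = 1.4429 − 1.5476 = -0.10 K.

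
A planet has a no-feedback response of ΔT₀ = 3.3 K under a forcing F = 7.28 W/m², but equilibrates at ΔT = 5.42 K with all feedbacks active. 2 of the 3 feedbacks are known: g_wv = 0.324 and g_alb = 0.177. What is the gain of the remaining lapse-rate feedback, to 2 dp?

Amplification A = ΔT/ΔT₀ = 5.42/3.3 = 1.642.
Total gain g = 1 − 1/A = 1 − 1/1.642 = 0.391.
Known gains sum to 0.324 + 0.177 = 0.501.
g_lr = 0.391 − 0.501 = -0.11.

-0.11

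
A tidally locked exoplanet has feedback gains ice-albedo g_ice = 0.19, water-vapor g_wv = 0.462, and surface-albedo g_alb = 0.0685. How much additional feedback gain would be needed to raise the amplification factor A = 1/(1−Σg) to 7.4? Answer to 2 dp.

Current total gain = 0.7205.
Target gain for A = 7.4: g* = 1 − 1/7.4 = 0.8649.
Additional gain needed = 0.8649 − 0.7205 = 0.14.

0.14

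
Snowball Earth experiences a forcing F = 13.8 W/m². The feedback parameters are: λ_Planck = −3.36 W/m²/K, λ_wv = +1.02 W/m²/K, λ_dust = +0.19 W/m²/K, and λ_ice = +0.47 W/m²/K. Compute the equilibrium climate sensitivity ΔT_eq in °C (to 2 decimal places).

8.21 °C

Net feedback parameter λ = (−3.36) + (+1.02) + (+0.19) + (+0.47) = -1.68 W/m²/K.
ΔT = −F/λ = −13.8/(-1.68) = 8.21 °C.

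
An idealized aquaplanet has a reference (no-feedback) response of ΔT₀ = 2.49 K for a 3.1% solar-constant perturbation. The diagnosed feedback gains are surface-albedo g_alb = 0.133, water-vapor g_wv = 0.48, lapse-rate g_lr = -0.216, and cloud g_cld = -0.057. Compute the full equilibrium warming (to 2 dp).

Total gain g = 0.133 + 0.48 − 0.216 − 0.057 = 0.34.
Amplification A = 1/(1 − 0.34) = 1.515.
ΔT = 2.49 × 1.515 = 3.77 K.

3.77 K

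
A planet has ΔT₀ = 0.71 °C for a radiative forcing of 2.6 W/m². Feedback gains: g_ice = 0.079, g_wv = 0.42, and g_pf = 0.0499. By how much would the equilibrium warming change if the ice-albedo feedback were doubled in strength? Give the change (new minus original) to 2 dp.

0.33 °C

Original: g = 0.5489, ΔT = 0.71/(1−0.5489) = 1.5739 °C.
With doubled ice-albedo: g' = 0.6279, ΔT' = 0.71/(1−0.6279) = 1.9081 °C.
Change = 1.9081 − 1.5739 = 0.33 °C.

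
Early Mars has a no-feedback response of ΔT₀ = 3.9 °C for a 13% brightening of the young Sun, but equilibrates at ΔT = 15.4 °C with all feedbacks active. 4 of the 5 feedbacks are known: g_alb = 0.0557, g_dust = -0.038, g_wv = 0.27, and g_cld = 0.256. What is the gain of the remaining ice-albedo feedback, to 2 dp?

0.20

Amplification A = ΔT/ΔT₀ = 15.4/3.9 = 3.949.
Total gain g = 1 − 1/A = 1 − 1/3.949 = 0.7468.
Known gains sum to 0.0557 − 0.038 + 0.27 + 0.256 = 0.5437.
g_ice = 0.7468 − 0.5437 = 0.20.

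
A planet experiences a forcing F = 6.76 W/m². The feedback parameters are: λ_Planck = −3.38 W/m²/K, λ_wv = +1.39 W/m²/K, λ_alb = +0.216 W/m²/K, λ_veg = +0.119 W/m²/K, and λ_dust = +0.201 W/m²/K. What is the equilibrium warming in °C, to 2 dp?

4.65 °C

Net feedback parameter λ = (−3.38) + (+1.39) + (+0.216) + (+0.119) + (+0.201) = -1.454 W/m²/K.
ΔT = −F/λ = −6.76/(-1.454) = 4.65 °C.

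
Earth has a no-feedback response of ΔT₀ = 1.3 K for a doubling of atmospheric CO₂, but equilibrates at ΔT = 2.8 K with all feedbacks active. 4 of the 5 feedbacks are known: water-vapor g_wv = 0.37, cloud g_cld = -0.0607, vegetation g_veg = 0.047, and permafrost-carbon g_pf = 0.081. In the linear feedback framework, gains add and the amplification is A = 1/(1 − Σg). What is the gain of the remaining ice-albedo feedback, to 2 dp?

0.10

Amplification A = ΔT/ΔT₀ = 2.8/1.3 = 2.154.
Total gain g = 1 − 1/A = 1 − 1/2.154 = 0.5357.
Known gains sum to 0.37 − 0.0607 + 0.047 + 0.081 = 0.4373.
g_ice = 0.5357 − 0.4373 = 0.10.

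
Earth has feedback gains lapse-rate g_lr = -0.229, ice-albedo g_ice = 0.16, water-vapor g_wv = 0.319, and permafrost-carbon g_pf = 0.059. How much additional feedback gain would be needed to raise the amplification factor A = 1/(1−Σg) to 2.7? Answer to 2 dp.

0.32

Current total gain = 0.309.
Target gain for A = 2.7: g* = 1 − 1/2.7 = 0.6296.
Additional gain needed = 0.6296 − 0.309 = 0.32.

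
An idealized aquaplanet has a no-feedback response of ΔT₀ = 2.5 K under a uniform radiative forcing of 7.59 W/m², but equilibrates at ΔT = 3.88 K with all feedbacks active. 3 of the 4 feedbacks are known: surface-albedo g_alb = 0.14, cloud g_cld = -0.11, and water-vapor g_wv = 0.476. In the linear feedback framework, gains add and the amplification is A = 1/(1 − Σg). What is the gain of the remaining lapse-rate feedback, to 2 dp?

-0.15

Amplification A = ΔT/ΔT₀ = 3.88/2.5 = 1.552.
Total gain g = 1 − 1/A = 1 − 1/1.552 = 0.3557.
Known gains sum to 0.14 − 0.11 + 0.476 = 0.506.
g_lr = 0.3557 − 0.506 = -0.15.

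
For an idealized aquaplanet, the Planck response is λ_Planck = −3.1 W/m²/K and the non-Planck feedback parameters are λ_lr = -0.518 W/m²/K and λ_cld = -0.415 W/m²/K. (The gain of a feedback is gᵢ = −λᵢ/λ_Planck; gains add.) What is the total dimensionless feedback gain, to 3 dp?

-0.301

Convert to gains: g_lr = -0.518/3.1 = -0.1671; g_cld = -0.415/3.1 = -0.1339.
Total gain g = -0.301.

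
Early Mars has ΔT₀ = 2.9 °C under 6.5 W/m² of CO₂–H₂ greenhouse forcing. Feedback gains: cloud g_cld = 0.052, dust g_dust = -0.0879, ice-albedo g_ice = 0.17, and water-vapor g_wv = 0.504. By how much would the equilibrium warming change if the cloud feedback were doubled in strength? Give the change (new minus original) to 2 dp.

1.34 °C

Original: g = 0.6381, ΔT = 2.9/(1−0.6381) = 8.0133 °C.
With doubled cloud: g' = 0.6901, ΔT' = 2.9/(1−0.6901) = 9.3579 °C.
Change = 9.3579 − 8.0133 = 1.34 °C.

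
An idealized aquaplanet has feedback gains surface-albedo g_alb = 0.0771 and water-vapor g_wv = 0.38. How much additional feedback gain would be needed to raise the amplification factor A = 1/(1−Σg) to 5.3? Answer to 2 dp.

0.35

Current total gain = 0.4571.
Target gain for A = 5.3: g* = 1 − 1/5.3 = 0.8113.
Additional gain needed = 0.8113 − 0.4571 = 0.35.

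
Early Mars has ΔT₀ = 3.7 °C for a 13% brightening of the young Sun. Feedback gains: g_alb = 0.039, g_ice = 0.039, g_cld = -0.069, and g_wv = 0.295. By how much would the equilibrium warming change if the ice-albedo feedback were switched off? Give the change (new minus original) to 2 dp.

-0.28 °C

Original: g = 0.304, ΔT = 3.7/(1−0.304) = 5.3161 °C.
Without ice-albedo: g' = 0.265, ΔT' = 3.7/(1−0.265) = 5.0340 °C.
Change = 5.0340 − 5.3161 = -0.28 °C.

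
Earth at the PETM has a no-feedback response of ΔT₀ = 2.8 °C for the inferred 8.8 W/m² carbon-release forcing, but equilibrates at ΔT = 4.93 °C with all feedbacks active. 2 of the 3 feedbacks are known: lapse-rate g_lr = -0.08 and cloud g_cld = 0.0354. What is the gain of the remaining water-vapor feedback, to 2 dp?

Amplification A = ΔT/ΔT₀ = 4.93/2.8 = 1.761.
Total gain g = 1 − 1/A = 1 − 1/1.761 = 0.4321.
Known gains sum to -0.08 + 0.0354 = -0.0446.
g_wv = 0.4321 + 0.0446 = 0.48.

0.48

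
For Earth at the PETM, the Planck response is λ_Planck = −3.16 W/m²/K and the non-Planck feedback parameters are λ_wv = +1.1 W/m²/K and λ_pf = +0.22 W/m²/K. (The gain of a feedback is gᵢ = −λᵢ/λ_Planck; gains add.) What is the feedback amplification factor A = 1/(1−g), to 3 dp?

Convert to gains: g_wv = 1.1/3.16 = 0.3481; g_pf = 0.22/3.16 = 0.06962.
Total gain g = 0.41772.
A = 1/(1 − 0.41772) = 1.717.

1.717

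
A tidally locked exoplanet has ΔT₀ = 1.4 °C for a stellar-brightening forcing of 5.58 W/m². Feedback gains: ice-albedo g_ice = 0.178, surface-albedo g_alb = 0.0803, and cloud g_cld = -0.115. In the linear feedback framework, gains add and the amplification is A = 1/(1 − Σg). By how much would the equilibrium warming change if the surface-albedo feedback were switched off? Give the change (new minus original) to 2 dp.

-0.14 °C

Original: g = 0.1433, ΔT = 1.4/(1−0.1433) = 1.6342 °C.
Without surface-albedo: g' = 0.063, ΔT' = 1.4/(1−0.063) = 1.4941 °C.
Change = 1.4941 − 1.6342 = -0.14 °C.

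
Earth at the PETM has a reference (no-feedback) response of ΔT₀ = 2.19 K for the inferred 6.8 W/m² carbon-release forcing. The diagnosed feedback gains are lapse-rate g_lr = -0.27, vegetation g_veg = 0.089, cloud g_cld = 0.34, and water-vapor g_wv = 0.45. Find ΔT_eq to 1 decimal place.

5.6 K

Total gain g = -0.27 + 0.089 + 0.34 + 0.45 = 0.609.
Amplification A = 1/(1 − 0.609) = 2.558.
ΔT = 2.19 × 2.558 = 5.6 K.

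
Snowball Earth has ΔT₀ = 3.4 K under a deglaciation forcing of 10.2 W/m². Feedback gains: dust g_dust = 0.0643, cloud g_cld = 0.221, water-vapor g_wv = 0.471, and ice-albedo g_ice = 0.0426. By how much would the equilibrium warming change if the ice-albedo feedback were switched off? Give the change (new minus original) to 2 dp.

-2.96 K

Original: g = 0.7989, ΔT = 3.4/(1−0.7989) = 16.9070 K.
Without ice-albedo: g' = 0.7563, ΔT' = 3.4/(1−0.7563) = 13.9516 K.
Change = 13.9516 − 16.9070 = -2.96 K.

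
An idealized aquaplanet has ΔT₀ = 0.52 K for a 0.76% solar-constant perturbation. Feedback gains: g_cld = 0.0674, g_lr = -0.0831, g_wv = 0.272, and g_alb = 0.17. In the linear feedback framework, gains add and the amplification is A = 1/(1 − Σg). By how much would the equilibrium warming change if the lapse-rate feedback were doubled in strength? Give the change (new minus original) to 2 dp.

-0.11 K

Original: g = 0.4263, ΔT = 0.52/(1−0.4263) = 0.9064 K.
With doubled lapse-rate: g' = 0.3432, ΔT' = 0.52/(1−0.3432) = 0.7917 K.
Change = 0.7917 − 0.9064 = -0.11 K.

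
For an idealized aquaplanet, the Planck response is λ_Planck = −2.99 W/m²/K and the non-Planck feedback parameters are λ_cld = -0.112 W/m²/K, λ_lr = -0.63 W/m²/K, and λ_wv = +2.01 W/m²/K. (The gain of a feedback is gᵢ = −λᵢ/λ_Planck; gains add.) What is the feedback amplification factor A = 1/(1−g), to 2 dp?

1.74

Convert to gains: g_cld = -0.112/2.99 = -0.03746; g_lr = -0.63/2.99 = -0.2107; g_wv = 2.01/2.99 = 0.6722.
Total gain g = 0.42404.
A = 1/(1 − 0.42404) = 1.74.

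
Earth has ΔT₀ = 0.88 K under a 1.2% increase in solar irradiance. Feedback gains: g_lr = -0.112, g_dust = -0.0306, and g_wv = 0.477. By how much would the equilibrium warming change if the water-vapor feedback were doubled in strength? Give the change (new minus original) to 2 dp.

Original: g = 0.3344, ΔT = 0.88/(1−0.3344) = 1.3221 K.
With doubled water-vapor: g' = 0.8114, ΔT' = 0.88/(1−0.8114) = 4.6660 K.
Change = 4.6660 − 1.3221 = 3.34 K.

3.34 K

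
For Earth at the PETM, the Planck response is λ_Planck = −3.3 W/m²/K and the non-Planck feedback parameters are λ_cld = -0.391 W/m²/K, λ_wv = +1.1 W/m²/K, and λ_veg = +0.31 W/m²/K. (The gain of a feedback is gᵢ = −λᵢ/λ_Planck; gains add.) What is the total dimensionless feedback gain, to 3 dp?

0.309

Convert to gains: g_cld = -0.391/3.3 = -0.1185; g_wv = 1.1/3.3 = 0.3333; g_veg = 0.31/3.3 = 0.09394.
Total gain g = 0.30874.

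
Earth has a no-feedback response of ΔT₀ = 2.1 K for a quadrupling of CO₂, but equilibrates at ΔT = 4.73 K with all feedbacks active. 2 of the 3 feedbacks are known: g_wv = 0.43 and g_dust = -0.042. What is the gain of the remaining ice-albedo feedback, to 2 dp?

0.17

Amplification A = ΔT/ΔT₀ = 4.73/2.1 = 2.252.
Total gain g = 1 − 1/A = 1 − 1/2.252 = 0.556.
Known gains sum to 0.43 − 0.042 = 0.388.
g_ice = 0.556 − 0.388 = 0.17.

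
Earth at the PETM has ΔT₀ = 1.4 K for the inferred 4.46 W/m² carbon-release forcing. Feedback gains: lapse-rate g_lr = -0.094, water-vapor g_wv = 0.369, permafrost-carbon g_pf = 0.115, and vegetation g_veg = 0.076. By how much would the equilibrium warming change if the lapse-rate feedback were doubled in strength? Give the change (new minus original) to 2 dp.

Original: g = 0.466, ΔT = 1.4/(1−0.466) = 2.6217 K.
With doubled lapse-rate: g' = 0.372, ΔT' = 1.4/(1−0.372) = 2.2293 K.
Change = 2.2293 − 2.6217 = -0.39 K.

-0.39 K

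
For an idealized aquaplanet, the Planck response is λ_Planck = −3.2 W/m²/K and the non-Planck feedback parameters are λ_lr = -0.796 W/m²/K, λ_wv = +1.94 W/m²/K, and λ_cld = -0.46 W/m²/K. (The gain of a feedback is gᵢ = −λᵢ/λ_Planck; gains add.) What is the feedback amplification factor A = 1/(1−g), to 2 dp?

Convert to gains: g_lr = -0.796/3.2 = -0.2487; g_wv = 1.94/3.2 = 0.6062; g_cld = -0.46/3.2 = -0.1437.
Total gain g = 0.2138.
A = 1/(1 − 0.2138) = 1.27.

1.27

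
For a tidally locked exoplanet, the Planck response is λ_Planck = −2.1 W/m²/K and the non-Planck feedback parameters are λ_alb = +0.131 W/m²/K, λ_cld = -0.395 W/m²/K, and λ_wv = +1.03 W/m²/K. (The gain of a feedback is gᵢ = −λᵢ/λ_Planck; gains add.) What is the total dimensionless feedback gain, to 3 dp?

0.365

Convert to gains: g_alb = 0.131/2.1 = 0.06238; g_cld = -0.395/2.1 = -0.1881; g_wv = 1.03/2.1 = 0.4905.
Total gain g = 0.36478.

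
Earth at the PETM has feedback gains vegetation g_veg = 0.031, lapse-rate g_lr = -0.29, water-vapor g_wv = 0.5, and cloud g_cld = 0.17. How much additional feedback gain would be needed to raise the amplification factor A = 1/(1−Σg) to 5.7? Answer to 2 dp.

0.41

Current total gain = 0.411.
Target gain for A = 5.7: g* = 1 − 1/5.7 = 0.8246.
Additional gain needed = 0.8246 − 0.411 = 0.41.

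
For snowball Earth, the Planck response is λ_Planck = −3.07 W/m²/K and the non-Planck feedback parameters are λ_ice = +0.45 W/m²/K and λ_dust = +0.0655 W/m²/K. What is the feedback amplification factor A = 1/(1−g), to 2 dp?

Convert to gains: g_ice = 0.45/3.07 = 0.1466; g_dust = 0.0655/3.07 = 0.02134.
Total gain g = 0.16794.
A = 1/(1 − 0.16794) = 1.20.

1.20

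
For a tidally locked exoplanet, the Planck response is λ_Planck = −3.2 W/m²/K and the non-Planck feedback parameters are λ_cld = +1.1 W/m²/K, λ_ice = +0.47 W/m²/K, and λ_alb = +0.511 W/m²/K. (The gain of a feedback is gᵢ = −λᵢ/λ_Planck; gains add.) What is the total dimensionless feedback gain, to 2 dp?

Convert to gains: g_cld = 1.1/3.2 = 0.3438; g_ice = 0.47/3.2 = 0.1469; g_alb = 0.511/3.2 = 0.1597.
Total gain g = 0.6504.

0.65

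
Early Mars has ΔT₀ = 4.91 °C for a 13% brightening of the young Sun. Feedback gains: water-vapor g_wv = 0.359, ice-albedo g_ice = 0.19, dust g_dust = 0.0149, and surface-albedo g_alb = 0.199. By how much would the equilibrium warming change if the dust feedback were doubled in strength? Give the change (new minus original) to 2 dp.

1.39 °C

Original: g = 0.7629, ΔT = 4.91/(1−0.7629) = 20.7086 °C.
With doubled dust: g' = 0.7778, ΔT' = 4.91/(1−0.7778) = 22.0972 °C.
Change = 22.0972 − 20.7086 = 1.39 °C.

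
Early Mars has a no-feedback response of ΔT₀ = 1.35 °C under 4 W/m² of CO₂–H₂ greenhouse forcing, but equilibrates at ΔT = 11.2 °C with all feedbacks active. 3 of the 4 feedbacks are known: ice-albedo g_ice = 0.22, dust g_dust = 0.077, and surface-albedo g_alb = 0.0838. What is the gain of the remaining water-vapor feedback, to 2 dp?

Amplification A = ΔT/ΔT₀ = 11.2/1.35 = 8.296.
Total gain g = 1 − 1/A = 1 − 1/8.296 = 0.8795.
Known gains sum to 0.22 + 0.077 + 0.0838 = 0.3808.
g_wv = 0.8795 − 0.3808 = 0.50.

0.50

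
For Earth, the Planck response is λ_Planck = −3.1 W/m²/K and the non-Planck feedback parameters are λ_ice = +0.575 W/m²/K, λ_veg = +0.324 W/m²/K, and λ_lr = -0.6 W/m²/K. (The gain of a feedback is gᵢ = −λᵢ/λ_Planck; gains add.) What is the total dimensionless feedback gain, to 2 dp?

0.10

Convert to gains: g_ice = 0.575/3.1 = 0.1855; g_veg = 0.324/3.1 = 0.1045; g_lr = -0.6/3.1 = -0.1935.
Total gain g = 0.0965.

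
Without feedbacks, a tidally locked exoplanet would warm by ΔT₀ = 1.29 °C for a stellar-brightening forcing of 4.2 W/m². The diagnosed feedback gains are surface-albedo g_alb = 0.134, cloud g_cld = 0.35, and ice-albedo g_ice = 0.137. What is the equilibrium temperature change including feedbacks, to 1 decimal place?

3.4 °C

Total gain g = 0.134 + 0.35 + 0.137 = 0.621.
Amplification A = 1/(1 − 0.621) = 2.639.
ΔT = 1.29 × 2.639 = 3.4 °C.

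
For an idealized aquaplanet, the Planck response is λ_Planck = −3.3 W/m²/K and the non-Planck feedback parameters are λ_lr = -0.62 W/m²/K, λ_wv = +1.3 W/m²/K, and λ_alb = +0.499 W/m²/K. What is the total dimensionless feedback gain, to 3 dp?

Convert to gains: g_lr = -0.62/3.3 = -0.1879; g_wv = 1.3/3.3 = 0.3939; g_alb = 0.499/3.3 = 0.1512.
Total gain g = 0.3572.

0.357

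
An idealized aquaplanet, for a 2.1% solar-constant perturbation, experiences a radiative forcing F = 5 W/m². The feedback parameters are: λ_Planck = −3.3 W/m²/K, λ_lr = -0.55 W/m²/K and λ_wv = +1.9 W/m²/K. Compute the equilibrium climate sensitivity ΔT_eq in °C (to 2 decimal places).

Net feedback parameter λ = (−3.3) + (-0.55) + (+1.9) = -1.95 W/m²/K.
ΔT = −F/λ = −5/(-1.95) = 2.56 °C.

2.56 °C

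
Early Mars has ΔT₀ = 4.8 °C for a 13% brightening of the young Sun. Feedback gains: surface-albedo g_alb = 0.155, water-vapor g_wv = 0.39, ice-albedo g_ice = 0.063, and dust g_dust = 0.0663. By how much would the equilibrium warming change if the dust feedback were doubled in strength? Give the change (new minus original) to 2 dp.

Original: g = 0.6743, ΔT = 4.8/(1−0.6743) = 14.7375 °C.
With doubled dust: g' = 0.7406, ΔT' = 4.8/(1−0.7406) = 18.5042 °C.
Change = 18.5042 − 14.7375 = 3.77 °C.

3.77 °C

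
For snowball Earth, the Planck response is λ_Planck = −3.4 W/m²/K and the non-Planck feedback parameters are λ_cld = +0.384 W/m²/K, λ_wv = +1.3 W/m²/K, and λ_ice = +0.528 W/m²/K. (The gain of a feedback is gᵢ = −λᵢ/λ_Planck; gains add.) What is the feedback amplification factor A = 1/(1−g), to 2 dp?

Convert to gains: g_cld = 0.384/3.4 = 0.1129; g_wv = 1.3/3.4 = 0.3824; g_ice = 0.528/3.4 = 0.1553.
Total gain g = 0.6506.
A = 1/(1 − 0.6506) = 2.86.

2.86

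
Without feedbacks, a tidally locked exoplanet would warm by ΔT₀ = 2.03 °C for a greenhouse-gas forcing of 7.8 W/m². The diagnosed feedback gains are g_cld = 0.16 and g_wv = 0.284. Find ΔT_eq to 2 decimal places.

Total gain g = 0.16 + 0.284 = 0.444.
Amplification A = 1/(1 − 0.444) = 1.799.
ΔT = 2.03 × 1.799 = 3.65 °C.

3.65 °C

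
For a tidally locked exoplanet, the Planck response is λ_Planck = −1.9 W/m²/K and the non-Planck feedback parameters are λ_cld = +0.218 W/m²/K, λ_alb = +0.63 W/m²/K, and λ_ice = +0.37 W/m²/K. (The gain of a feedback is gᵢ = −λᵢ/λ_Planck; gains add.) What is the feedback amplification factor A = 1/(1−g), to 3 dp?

Convert to gains: g_cld = 0.218/1.9 = 0.1147; g_alb = 0.63/1.9 = 0.3316; g_ice = 0.37/1.9 = 0.1947.
Total gain g = 0.641.
A = 1/(1 − 0.641) = 2.786.

2.786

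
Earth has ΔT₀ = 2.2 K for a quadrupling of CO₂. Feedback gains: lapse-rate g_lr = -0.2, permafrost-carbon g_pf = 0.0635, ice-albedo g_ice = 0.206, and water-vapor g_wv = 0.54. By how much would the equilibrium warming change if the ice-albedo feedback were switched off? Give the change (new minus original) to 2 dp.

Original: g = 0.6095, ΔT = 2.2/(1−0.6095) = 5.6338 K.
Without ice-albedo: g' = 0.4035, ΔT' = 2.2/(1−0.4035) = 3.6882 K.
Change = 3.6882 − 5.6338 = -1.95 K.

-1.95 K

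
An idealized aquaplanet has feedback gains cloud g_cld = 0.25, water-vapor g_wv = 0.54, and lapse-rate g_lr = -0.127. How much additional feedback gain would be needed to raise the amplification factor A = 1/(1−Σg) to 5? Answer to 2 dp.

Current total gain = 0.663.
Target gain for A = 5: g* = 1 − 1/5 = 0.8.
Additional gain needed = 0.8 − 0.663 = 0.14.

0.14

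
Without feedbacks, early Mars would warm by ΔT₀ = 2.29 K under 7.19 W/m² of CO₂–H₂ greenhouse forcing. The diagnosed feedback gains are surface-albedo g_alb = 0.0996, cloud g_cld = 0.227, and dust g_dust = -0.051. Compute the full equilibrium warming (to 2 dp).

Total gain g = 0.0996 + 0.227 − 0.051 = 0.2756.
Amplification A = 1/(1 − 0.2756) = 1.38.
ΔT = 2.29 × 1.38 = 3.16 K.

3.16 K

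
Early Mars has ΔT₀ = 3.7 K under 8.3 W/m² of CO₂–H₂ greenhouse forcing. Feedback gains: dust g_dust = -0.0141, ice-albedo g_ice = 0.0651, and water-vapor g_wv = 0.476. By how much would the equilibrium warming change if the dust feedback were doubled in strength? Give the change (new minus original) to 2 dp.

-0.23 K

Original: g = 0.527, ΔT = 3.7/(1−0.527) = 7.8224 K.
With doubled dust: g' = 0.5129, ΔT' = 3.7/(1−0.5129) = 7.5960 K.
Change = 7.5960 − 7.8224 = -0.23 K.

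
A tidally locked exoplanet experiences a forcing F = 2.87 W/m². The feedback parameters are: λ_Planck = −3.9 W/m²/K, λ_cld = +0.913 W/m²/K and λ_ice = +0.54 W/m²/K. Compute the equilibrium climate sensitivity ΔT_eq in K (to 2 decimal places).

1.17 K

Net feedback parameter λ = (−3.9) + (+0.913) + (+0.54) = -2.447 W/m²/K.
ΔT = −F/λ = −2.87/(-2.447) = 1.17 K.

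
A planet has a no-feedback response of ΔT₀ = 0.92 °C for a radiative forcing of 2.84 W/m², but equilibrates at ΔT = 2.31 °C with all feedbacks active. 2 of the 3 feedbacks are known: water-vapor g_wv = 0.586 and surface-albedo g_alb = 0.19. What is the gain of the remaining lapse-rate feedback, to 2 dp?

Amplification A = ΔT/ΔT₀ = 2.31/0.92 = 2.511.
Total gain g = 1 − 1/A = 1 − 1/2.511 = 0.6018.
Known gains sum to 0.586 + 0.19 = 0.776.
g_lr = 0.6018 − 0.776 = -0.17.

-0.17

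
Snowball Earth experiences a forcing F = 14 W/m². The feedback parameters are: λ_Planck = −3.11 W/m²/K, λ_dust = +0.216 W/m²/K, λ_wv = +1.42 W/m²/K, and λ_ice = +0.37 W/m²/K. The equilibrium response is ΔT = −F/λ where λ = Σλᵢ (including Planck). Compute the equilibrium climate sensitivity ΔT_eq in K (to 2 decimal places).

Net feedback parameter λ = (−3.11) + (+0.216) + (+1.42) + (+0.37) = -1.104 W/m²/K.
ΔT = −F/λ = −14/(-1.104) = 12.68 K.

12.68 K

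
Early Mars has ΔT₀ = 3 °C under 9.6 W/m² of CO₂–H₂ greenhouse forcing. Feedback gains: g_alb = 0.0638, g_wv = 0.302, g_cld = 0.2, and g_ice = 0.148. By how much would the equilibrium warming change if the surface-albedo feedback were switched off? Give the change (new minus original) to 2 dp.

Original: g = 0.7138, ΔT = 3/(1−0.7138) = 10.4822 °C.
Without surface-albedo: g' = 0.65, ΔT' = 3/(1−0.65) = 8.5714 °C.
Change = 8.5714 − 10.4822 = -1.91 °C.

-1.91 °C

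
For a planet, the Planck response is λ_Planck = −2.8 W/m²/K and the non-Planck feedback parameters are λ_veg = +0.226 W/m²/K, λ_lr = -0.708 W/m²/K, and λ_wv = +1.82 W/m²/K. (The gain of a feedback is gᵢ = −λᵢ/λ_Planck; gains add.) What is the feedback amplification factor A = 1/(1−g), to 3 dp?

Convert to gains: g_veg = 0.226/2.8 = 0.08071; g_lr = -0.708/2.8 = -0.2529; g_wv = 1.82/2.8 = 0.65.
Total gain g = 0.47781.
A = 1/(1 − 0.47781) = 1.915.

1.915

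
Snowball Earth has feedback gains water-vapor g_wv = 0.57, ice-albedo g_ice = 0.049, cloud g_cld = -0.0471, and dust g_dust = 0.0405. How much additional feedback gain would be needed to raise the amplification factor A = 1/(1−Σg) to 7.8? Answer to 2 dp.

0.26

Current total gain = 0.6124.
Target gain for A = 7.8: g* = 1 − 1/7.8 = 0.8718.
Additional gain needed = 0.8718 − 0.6124 = 0.26.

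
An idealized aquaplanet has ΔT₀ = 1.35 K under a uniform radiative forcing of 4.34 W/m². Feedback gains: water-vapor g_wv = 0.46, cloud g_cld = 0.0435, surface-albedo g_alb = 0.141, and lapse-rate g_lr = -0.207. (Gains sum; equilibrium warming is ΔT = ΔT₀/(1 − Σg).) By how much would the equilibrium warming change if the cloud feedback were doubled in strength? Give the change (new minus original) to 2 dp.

Original: g = 0.4375, ΔT = 1.35/(1−0.4375) = 2.4000 K.
With doubled cloud: g' = 0.481, ΔT' = 1.35/(1−0.481) = 2.6012 K.
Change = 2.6012 − 2.4000 = 0.20 K.

0.20 K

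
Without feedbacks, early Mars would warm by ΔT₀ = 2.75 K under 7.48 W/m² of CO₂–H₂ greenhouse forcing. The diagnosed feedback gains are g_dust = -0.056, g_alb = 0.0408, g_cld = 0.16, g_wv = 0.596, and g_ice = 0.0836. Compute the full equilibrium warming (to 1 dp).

15.7 K

Total gain g = -0.056 + 0.0408 + 0.16 + 0.596 + 0.0836 = 0.8244.
Amplification A = 1/(1 − 0.8244) = 5.695.
ΔT = 2.75 × 5.695 = 15.7 K.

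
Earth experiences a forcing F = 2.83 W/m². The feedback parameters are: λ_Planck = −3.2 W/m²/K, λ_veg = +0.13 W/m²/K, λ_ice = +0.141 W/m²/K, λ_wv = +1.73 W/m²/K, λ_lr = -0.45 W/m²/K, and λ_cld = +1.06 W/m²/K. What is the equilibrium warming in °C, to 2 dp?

4.80 °C

Net feedback parameter λ = (−3.2) + (+0.13) + (+0.141) + (+1.73) + (-0.45) + (+1.06) = -0.589 W/m²/K.
ΔT = −F/λ = −2.83/(-0.589) = 4.80 °C.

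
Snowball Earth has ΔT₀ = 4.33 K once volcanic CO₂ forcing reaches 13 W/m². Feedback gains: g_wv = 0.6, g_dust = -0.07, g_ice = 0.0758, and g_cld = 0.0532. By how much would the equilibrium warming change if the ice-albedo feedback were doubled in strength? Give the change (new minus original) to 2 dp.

Original: g = 0.659, ΔT = 4.33/(1−0.659) = 12.6979 K.
With doubled ice-albedo: g' = 0.7348, ΔT' = 4.33/(1−0.7348) = 16.3273 K.
Change = 16.3273 − 12.6979 = 3.63 K.

3.63 K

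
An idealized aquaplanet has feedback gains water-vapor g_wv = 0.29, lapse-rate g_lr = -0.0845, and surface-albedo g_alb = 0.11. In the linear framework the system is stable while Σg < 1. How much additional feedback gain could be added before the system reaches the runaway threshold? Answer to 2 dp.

0.68

Current total gain = 0.29 − 0.0845 + 0.11 = 0.3155.
Margin to runaway = 1 − 0.3155 = 0.68.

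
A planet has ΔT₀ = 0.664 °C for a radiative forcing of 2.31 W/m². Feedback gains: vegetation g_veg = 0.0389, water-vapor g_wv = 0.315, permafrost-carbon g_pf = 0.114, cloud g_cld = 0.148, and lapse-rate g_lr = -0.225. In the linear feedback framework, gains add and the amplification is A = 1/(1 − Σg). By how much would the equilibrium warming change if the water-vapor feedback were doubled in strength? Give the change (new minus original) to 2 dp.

Original: g = 0.3909, ΔT = 0.664/(1−0.3909) = 1.0901 °C.
With doubled water-vapor: g' = 0.7059, ΔT' = 0.664/(1−0.7059) = 2.2577 °C.
Change = 2.2577 − 1.0901 = 1.17 °C.

1.17 °C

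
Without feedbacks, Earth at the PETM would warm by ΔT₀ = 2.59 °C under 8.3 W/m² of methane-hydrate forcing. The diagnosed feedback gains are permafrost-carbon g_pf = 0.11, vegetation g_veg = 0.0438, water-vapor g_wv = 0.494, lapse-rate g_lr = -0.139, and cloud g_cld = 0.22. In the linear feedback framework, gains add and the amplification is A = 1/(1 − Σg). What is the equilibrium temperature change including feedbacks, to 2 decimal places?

Total gain g = 0.11 + 0.0438 + 0.494 − 0.139 + 0.22 = 0.7288.
Amplification A = 1/(1 − 0.7288) = 3.687.
ΔT = 2.59 × 3.687 = 9.55 °C.

9.55 °C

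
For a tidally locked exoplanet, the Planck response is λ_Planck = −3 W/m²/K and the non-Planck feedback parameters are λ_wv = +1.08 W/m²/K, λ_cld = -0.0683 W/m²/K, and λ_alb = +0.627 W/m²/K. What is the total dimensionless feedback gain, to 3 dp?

0.546

Convert to gains: g_wv = 1.08/3 = 0.36; g_cld = -0.0683/3 = -0.02277; g_alb = 0.627/3 = 0.209.
Total gain g = 0.54623.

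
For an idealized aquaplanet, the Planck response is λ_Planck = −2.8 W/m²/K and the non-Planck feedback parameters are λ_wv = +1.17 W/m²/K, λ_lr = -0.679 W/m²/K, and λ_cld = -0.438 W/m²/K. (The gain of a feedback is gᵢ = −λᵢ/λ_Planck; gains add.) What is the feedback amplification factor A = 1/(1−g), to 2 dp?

1.02

Convert to gains: g_wv = 1.17/2.8 = 0.4179; g_lr = -0.679/2.8 = -0.2425; g_cld = -0.438/2.8 = -0.1564.
Total gain g = 0.019.
A = 1/(1 − 0.019) = 1.02.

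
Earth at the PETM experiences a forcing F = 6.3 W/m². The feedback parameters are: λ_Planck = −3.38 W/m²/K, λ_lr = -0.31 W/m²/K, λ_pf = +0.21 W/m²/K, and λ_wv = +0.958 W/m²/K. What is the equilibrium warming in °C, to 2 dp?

2.50 °C

Net feedback parameter λ = (−3.38) + (-0.31) + (+0.21) + (+0.958) = -2.522 W/m²/K.
ΔT = −F/λ = −6.3/(-2.522) = 2.50 °C.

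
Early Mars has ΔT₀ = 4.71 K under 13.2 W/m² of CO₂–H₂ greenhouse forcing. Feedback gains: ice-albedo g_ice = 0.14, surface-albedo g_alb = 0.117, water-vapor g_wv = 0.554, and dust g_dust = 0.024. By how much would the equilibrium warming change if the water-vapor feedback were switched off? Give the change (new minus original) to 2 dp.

-21.99 K

Original: g = 0.835, ΔT = 4.71/(1−0.835) = 28.5455 K.
Without water-vapor: g' = 0.281, ΔT' = 4.71/(1−0.281) = 6.5508 K.
Change = 6.5508 − 28.5455 = -21.99 K.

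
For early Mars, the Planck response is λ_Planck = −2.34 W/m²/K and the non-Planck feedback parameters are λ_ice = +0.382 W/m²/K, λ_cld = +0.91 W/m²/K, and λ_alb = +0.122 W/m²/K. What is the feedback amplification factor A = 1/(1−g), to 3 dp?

Convert to gains: g_ice = 0.382/2.34 = 0.1632; g_cld = 0.91/2.34 = 0.3889; g_alb = 0.122/2.34 = 0.05214.
Total gain g = 0.60424.
A = 1/(1 − 0.60424) = 2.527.

2.527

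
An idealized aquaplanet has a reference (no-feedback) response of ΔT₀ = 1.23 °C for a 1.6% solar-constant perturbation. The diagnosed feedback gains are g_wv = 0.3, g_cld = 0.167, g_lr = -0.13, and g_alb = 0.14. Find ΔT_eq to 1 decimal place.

Total gain g = 0.3 + 0.167 − 0.13 + 0.14 = 0.477.
Amplification A = 1/(1 − 0.477) = 1.912.
ΔT = 1.23 × 1.912 = 2.4 °C.

2.4 °C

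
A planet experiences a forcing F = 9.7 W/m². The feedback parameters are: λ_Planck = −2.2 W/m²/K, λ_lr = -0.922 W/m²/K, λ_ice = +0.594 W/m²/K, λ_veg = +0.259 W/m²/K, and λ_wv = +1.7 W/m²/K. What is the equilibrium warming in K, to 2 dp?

Net feedback parameter λ = (−2.2) + (-0.922) + (+0.594) + (+0.259) + (+1.7) = -0.569 W/m²/K.
ΔT = −F/λ = −9.7/(-0.569) = 17.05 K.

17.05 K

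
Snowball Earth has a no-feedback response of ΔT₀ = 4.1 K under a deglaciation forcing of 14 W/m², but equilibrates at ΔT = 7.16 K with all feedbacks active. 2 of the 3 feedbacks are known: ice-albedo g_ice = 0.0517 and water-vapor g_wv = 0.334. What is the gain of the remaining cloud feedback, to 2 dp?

0.04

Amplification A = ΔT/ΔT₀ = 7.16/4.1 = 1.746.
Total gain g = 1 − 1/A = 1 − 1/1.746 = 0.4273.
Known gains sum to 0.0517 + 0.334 = 0.3857.
g_cld = 0.4273 − 0.3857 = 0.04.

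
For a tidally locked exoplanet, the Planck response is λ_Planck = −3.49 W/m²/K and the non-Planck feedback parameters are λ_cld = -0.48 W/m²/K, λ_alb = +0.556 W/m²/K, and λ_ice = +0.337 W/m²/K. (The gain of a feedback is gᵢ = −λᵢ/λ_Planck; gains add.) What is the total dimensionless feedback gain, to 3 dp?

0.118

Convert to gains: g_cld = -0.48/3.49 = -0.1375; g_alb = 0.556/3.49 = 0.1593; g_ice = 0.337/3.49 = 0.09656.
Total gain g = 0.11836.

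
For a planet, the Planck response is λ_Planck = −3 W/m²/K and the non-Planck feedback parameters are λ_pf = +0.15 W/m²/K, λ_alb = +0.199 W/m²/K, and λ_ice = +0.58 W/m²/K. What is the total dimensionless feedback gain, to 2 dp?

Convert to gains: g_pf = 0.15/3 = 0.05; g_alb = 0.199/3 = 0.06633; g_ice = 0.58/3 = 0.1933.
Total gain g = 0.30963.

0.31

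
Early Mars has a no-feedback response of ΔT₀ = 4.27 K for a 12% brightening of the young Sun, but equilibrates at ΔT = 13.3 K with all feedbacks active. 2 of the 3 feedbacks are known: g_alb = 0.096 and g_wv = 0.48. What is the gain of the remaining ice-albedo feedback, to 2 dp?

0.10

Amplification A = ΔT/ΔT₀ = 13.3/4.27 = 3.115.
Total gain g = 1 − 1/A = 1 − 1/3.115 = 0.679.
Known gains sum to 0.096 + 0.48 = 0.576.
g_ice = 0.679 − 0.576 = 0.10.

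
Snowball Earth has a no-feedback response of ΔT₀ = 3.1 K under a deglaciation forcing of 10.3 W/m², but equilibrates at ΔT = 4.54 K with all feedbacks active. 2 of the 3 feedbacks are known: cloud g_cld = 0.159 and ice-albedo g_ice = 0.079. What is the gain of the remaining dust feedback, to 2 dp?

0.08

Amplification A = ΔT/ΔT₀ = 4.54/3.1 = 1.465.
Total gain g = 1 − 1/A = 1 − 1/1.465 = 0.3174.
Known gains sum to 0.159 + 0.079 = 0.238.
g_dust = 0.3174 − 0.238 = 0.08.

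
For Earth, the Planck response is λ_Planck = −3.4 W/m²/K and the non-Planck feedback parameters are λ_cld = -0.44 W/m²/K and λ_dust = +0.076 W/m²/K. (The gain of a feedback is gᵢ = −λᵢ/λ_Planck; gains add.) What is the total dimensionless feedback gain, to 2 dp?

Convert to gains: g_cld = -0.44/3.4 = -0.1294; g_dust = 0.076/3.4 = 0.02235.
Total gain g = -0.10705.

-0.11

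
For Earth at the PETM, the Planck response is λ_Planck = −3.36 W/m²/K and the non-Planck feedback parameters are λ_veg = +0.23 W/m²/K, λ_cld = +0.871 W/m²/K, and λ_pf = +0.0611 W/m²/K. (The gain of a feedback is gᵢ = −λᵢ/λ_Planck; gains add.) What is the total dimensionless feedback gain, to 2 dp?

Convert to gains: g_veg = 0.23/3.36 = 0.06845; g_cld = 0.871/3.36 = 0.2592; g_pf = 0.0611/3.36 = 0.01818.
Total gain g = 0.34583.

0.35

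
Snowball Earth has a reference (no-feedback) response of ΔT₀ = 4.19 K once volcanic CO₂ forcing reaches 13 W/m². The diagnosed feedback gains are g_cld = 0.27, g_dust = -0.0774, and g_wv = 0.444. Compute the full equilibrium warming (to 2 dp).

Total gain g = 0.27 − 0.0774 + 0.444 = 0.6366.
Amplification A = 1/(1 − 0.6366) = 2.752.
ΔT = 4.19 × 2.752 = 11.53 K.

11.53 K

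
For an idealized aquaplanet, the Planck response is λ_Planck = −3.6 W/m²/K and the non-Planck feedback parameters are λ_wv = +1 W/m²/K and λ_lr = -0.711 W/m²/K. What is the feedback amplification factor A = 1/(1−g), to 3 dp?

Convert to gains: g_wv = 1/3.6 = 0.2778; g_lr = -0.711/3.6 = -0.1975.
Total gain g = 0.0803.
A = 1/(1 − 0.0803) = 1.087.

1.087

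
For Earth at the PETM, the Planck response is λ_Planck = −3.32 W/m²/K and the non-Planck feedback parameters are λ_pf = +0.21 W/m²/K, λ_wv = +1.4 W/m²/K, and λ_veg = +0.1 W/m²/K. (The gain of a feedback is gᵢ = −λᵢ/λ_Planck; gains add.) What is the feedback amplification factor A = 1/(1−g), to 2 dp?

2.06

Convert to gains: g_pf = 0.21/3.32 = 0.06325; g_wv = 1.4/3.32 = 0.4217; g_veg = 0.1/3.32 = 0.03012.
Total gain g = 0.51507.
A = 1/(1 − 0.51507) = 2.06.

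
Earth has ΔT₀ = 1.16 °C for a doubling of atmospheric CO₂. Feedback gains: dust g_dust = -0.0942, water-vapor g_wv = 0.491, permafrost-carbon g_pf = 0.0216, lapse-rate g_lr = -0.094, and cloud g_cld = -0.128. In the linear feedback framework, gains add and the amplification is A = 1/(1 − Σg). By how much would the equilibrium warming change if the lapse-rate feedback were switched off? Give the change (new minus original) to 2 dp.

0.19 °C

Original: g = 0.1964, ΔT = 1.16/(1−0.1964) = 1.4435 °C.
Without lapse-rate: g' = 0.2904, ΔT' = 1.16/(1−0.2904) = 1.6347 °C.
Change = 1.6347 − 1.4435 = 0.19 °C.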